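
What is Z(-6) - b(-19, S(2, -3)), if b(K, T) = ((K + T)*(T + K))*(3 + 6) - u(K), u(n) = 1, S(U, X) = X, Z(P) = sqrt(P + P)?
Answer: -4355 + 2*I*sqrt(3) ≈ -4355.0 + 3.4641*I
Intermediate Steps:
Z(P) = sqrt(2)*sqrt(P) (Z(P) = sqrt(2*P) = sqrt(2)*sqrt(P))
b(K, T) = -1 + 9*(K + T)**2 (b(K, T) = ((K + T)*(T + K))*(3 + 6) - 1*1 = ((K + T)*(K + T))*9 - 1 = (K + T)**2*9 - 1 = 9*(K + T)**2 - 1 = -1 + 9*(K + T)**2)
Z(-6) - b(-19, S(2, -3)) = sqrt(2)*sqrt(-6) - (-1 + 9*(-19 - 3)**2) = sqrt(2)*(I*sqrt(6)) - (-1 + 9*(-22)**2) = 2*I*sqrt(3) - (-1 + 9*484) = 2*I*sqrt(3) - (-1 + 4356) = 2*I*sqrt(3) - 1*4355 = 2*I*sqrt(3) - 4355 = -4355 + 2*I*sqrt(3)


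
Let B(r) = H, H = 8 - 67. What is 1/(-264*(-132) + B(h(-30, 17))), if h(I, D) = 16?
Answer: 1/34789 ≈ 2.8745e-5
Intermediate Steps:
H = -59
B(r) = -59
1/(-264*(-132) + B(h(-30, 17))) = 1/(-264*(-132) - 59) = 1/(34848 - 59) = 1/34789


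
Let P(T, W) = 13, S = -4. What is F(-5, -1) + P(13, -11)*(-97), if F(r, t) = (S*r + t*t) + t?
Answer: -1241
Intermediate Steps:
F(r, t) = t + t**2 - 4*r (F(r, t) = (-4*r + t*t) + t = (-4*r + t**2) + t = (t**2 - 4*r) + t = t + t**2 - 4*r)
F(-5, -1) + P(13, -11)*(-97) = (-1 + (-1)**2 - 4*(-5)) + 13*(-97) = (-1 + 1 + 20) - 1261 = 20 - 1261 = -1241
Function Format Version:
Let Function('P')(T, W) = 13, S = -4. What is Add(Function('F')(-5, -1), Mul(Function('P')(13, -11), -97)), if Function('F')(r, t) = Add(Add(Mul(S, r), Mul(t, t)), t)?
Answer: -1241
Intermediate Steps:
Function('F')(r, t) = Add(t, Pow(t, 2), Mul(-4, r)) (Function('F')(r, t) = Add(Add(Mul(-4, r), Mul(t, t)), t) = Add(Add(Mul(-4, r), Pow(t, 2)), t) = Add(Add(Pow(t, 2), Mul(-4, r)), t) = Add(t, Pow(t, 2), Mul(-4, r)))
Add(Function('F')(-5, -1), Mul(Function('P')(13, -11), -97)) = Add(Add(-1, Pow(-1, 2), Mul(-4, -5)), Mul(13, -97)) = Add(Add(-1, 1, 20), -1261) = Add(20, -1261) = -1241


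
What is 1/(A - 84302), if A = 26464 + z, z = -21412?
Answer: -1/79250 ≈ -1.2618e-5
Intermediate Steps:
A = 5052 (A = 26464 - 21412 = 5052)
1/(A - 84302) = 1/(5052 - 84302) = 1/(-79250) = -1/79250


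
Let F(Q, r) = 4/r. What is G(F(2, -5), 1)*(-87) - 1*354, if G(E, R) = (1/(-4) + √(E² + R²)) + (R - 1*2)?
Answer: -981/4 - 87*√41/5 ≈ -356.66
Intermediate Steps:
G(E, R) = -9/4 + R + √(E² + R²) (G(E, R) = (-¼ + √(E² + R²)) + (R - 2) = (-¼ + √(E² + R²)) + (-2 + R) = -9/4 + R + √(E² + R²))
G(F(2, -5), 1)*(-87) - 1*354 = (-9/4 + 1 + √((4/(-5))² + 1²))*(-87) - 1*354 = (-9/4 + 1 + √((4*(-⅕))² + 1))*(-87) - 354 = (-9/4 + 1 + √((-⅘)² + 1))*(-87) - 354 = (-9/4 + 1 + √(16/25 + 1))*(-87) - 354 = (-9/4 + 1 + √(41/25))*(-87) - 354 = (-9/4 + 1 + √41/5)*(-87) - 354 = (-5/4 + √41/5)*(-87) - 354 = (435/4 - 87*√41/5) - 354 = -981/4 - 87*√41/5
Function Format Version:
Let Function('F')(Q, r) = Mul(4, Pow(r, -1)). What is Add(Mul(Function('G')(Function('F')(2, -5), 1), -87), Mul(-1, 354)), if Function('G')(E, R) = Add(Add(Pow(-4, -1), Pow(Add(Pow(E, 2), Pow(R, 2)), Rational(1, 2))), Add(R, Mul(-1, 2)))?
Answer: Add(Rational(-981, 4), Mul(Rational(-87, 5), Pow(41, Rational(1, 2)))) ≈ -356.66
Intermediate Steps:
Function('G')(E, R) = Add(Rational(-9, 4), R, Pow(Add(Pow(E, 2), Pow(R, 2)), Rational(1, 2))) (Function('G')(E, R) = Add(Add(Rational(-1, 4), Pow(Add(Pow(E, 2), Pow(R, 2)), Rational(1, 2))), Add(R, -2)) = Add(Add(Rational(-1, 4), Pow(Add(Pow(E, 2), Pow(R, 2)), Rational(1, 2))), Add(-2, R)) = Add(Rational(-9, 4), R, Pow(Add(Pow(E, 2), Pow(R, 2)), Rational(1, 2))))
Add(Mul(Function('G')(Function('F')(2, -5), 1), -87), Mul(-1, 354)) = Add(Mul(Add(Rational(-9, 4), 1, Pow(Add(Pow(Mul(4, Pow(-5, -1)), 2), Pow(1, 2)), Rational(1, 2))), -87), Mul(-1, 354)) = Add(Mul(Add(Rational(-9, 4), 1, Pow(Add(Pow(Mul(4, Rational(-1, 5)), 2), 1), Rational(1, 2))), -87), -354) = Add(Mul(Add(Rational(-9, 4), 1, Pow(Add(Pow(Rational(-4, 5), 2), 1), Rational(1, 2))), -87), -354) = Add(Mul(Add(Rational(-9, 4), 1, Pow(Add(Rational(16, 25), 1), Rational(1, 2))), -87), -354) = Add(Mul(Add(Rational(-9, 4), 1, Pow(Rational(41, 25), Rational(1, 2))), -87), -354) = Add(Mul(Add(Rational(-9, 4), 1, Mul(Rational(1, 5), Pow(41, Rational(1, 2)))), -87), -354) = Add(Mul(Add(Rational(-5, 4), Mul(Rational(1, 5), Pow(41, Rational(1, 2)))), -87), -354) = Add(Add(Rational(435, 4), Mul(Rational(-87, 5), Pow(41, Rational(1, 2)))), -354) = Add(Rational(-981, 4), Mul(Rational(-87, 5), Pow(41, Rational(1, 2))))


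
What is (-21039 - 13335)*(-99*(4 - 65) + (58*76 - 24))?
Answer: -358280202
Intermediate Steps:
(-21039 - 13335)*(-99*(4 - 65) + (58*76 - 24)) = -34374*(-99*(-61) + (4408 - 24)) = -34374*(6039 + 4384) = -34374*10423 = -358280202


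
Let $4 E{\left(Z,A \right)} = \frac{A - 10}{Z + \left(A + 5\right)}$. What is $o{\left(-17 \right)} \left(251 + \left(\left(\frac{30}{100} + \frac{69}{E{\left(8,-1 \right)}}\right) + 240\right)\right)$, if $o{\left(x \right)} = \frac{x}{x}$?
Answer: $\frac{20923}{110} \approx 190.21$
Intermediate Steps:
$E{\left(Z,A \right)} = \frac{-10 + A}{4 \left(5 + A + Z\right)}$ ($E{\left(Z,A \right)} = \frac{\left(A - 10\right) \frac{1}{Z + \left(A + 5\right)}}{4} = \frac{\left(-10 + A\right) \frac{1}{Z + \left(5 + A\right)}}{4} = \frac{\left(-10 + A\right) \frac{1}{5 + A + Z}}{4} = \frac{\frac{1}{5 + A + Z} \left(-10 + A\right)}{4} = \frac{-10 + A}{4 \left(5 + A + Z\right)}$)
$o{\left(x \right)} = 1$
$o{\left(-17 \right)} \left(251 + \left(\left(\frac{30}{100} + \frac{69}{E{\left(8,-1 \right)}}\right) + 240\right)\right) = 1 \left(251 + \left(\left(\frac{30}{100} + \frac{69}{\frac{1}{4} \frac{1}{5 - 1 + 8} \left(-10 - 1\right)}\right) + 240\right)\right) = 1 \left(251 + \left(\left(30 \cdot \frac{1}{100} + \frac{69}{\frac{1}{4} \cdot \frac{1}{12} \left(-11\right)}\right) + 240\right)\right) = 1 \left(251 + \left(\left(\frac{3}{10} + \frac{69}{\frac{1}{4} \cdot \frac{1}{12} \left(-11\right)}\right) + 240\right)\right) = 1 \left(251 + \left(\left(\frac{3}{10} + \frac{69}{- \frac{11}{48}}\right) + 240\right)\right) = 1 \left(251 + \left(\left(\frac{3}{10} + 69 \left(- \frac{48}{11}\right)\right) + 240\right)\right) = 1 \left(251 + \left(\left(\frac{3}{10} - \frac{3312}{11}\right) + 240\right)\right) = 1 \left(251 + \left(- \frac{33087}{110} + 240\right)\right) = 1 \left(251 - \frac{6687}{110}\right) = 1 \cdot \frac{20923}{110} = \frac{20923}{110}$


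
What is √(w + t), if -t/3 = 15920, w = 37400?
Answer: 2*I*√2590 ≈ 101.78*I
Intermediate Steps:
t = -47760 (t = -3*15920 = -47760)
√(w + t) = √(37400 - 47760) = √(-10360) = 2*I*√2590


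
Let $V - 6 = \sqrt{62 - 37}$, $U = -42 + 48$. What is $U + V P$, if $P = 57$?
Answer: $633$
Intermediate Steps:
$U = 6$
$V = 11$ ($V = 6 + \sqrt{62 - 37} = 6 + \sqrt{25} = 6 + 5 = 11$)
$U + V P = 6 + 11 \cdot 57 = 6 + 627 = 633$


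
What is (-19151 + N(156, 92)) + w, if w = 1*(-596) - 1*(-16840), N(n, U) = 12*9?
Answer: -2799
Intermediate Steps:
N(n, U) = 108
w = 16244 (w = -596 + 16840 = 16244)
(-19151 + N(156, 92)) + w = (-19151 + 108) + 16244 = -19043 + 16244 = -2799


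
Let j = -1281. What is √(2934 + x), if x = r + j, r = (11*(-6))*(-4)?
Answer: 3*√213 ≈ 43.784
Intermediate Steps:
r = 264 (r = -66*(-4) = 264)
x = -1017 (x = 264 - 1281 = -1017)
√(2934 + x) = √(2934 - 1017) = √1917 = 3*√213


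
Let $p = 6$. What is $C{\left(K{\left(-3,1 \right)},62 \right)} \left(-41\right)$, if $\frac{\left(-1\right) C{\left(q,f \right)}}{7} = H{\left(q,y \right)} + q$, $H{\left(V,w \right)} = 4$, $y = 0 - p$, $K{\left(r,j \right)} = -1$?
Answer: $861$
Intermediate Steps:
$y = -6$ ($y = 0 - 6 = -6$)
$C{\left(q,f \right)} = -28 - 7 q$ ($C{\left(q,f \right)} = - 7 \left(4 + q\right) = -28 - 7 q$)
$C{\left(K{\left(-3,1 \right)},62 \right)} \left(-41\right) = \left(-28 - -7\right) \left(-41\right) = \left(-28 + 7\right) \left(-41\right) = \left(-21\right) \left(-41\right) = 861$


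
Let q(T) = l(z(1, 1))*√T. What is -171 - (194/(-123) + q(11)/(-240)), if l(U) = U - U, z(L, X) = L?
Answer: -20839/123 ≈ -169.42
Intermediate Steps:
l(U) = 0
q(T) = 0 (q(T) = 0*√T = 0)
-171 - (194/(-123) + q(11)/(-240)) = -171 - (194/(-123) + 0/(-240)) = -171 - (194*(-1/123) + 0*(-1/240)) = -171 - (-194/123 + 0) = -171 - 1*(-194/123) = -171 + 194/123 = -20839/123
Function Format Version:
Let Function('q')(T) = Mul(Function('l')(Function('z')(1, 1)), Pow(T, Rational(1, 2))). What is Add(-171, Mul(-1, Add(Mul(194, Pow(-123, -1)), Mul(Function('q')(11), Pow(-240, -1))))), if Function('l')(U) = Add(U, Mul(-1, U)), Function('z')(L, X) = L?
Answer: Rational(-20839, 123) ≈ -169.42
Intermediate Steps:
Function('l')(U) = 0
Function('q')(T) = 0 (Function('q')(T) = Mul(0, Pow(T, Rational(1, 2))) = 0)
Add(-171, Mul(-1, Add(Mul(194, Pow(-123, -1)), Mul(Function('q')(11), Pow(-240, -1))))) = Add(-171, Mul(-1, Add(Mul(194, Pow(-123, -1)), Mul(0, Pow(-240, -1))))) = Add(-171, Mul(-1, Add(Mul(194, Rational(-1, 123)), Mul(0, Rational(-1, 240))))) = Add(-171, Mul(-1, Add(Rational(-194, 123), 0))) = Add(-171, Mul(-1, Rational(-194, 123))) = Add(-171, Rational(194, 123)) = Rational(-20839, 123)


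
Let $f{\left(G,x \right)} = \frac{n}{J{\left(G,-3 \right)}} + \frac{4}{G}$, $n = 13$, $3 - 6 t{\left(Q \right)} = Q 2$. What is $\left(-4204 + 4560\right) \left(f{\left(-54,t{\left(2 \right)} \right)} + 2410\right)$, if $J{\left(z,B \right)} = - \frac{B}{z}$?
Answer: $\frac{20915000}{27} \approx 7.7463 \cdot 10^{5}$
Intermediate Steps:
$t{\left(Q \right)} = \frac{1}{2} - \frac{Q}{3}$ ($t{\left(Q \right)} = \frac{1}{2} - \frac{Q 2}{6} = \frac{1}{2} - \frac{2 Q}{6} = \frac{1}{2} - \frac{Q}{3}$)
$J{\left(z,B \right)} = - \frac{B}{z}$
$f{\left(G,x \right)} = \frac{4}{G} + \frac{13 G}{3}$ ($f{\left(G,x \right)} = \frac{13}{\left(-1\right) \left(-3\right) \frac{1}{G}} + \frac{4}{G} = \frac{13}{3 \frac{1}{G}} + \frac{4}{G} = 13 \frac{G}{3} + \frac{4}{G} = \frac{13 G}{3} + \frac{4}{G} = \frac{4}{G} + \frac{13 G}{3}$)
$\left(-4204 + 4560\right) \left(f{\left(-54,t{\left(2 \right)} \right)} + 2410\right) = \left(-4204 + 4560\right) \left(\left(\frac{4}{-54} + \frac{13}{3} \left(-54\right)\right) + 2410\right) = 356 \left(\left(4 \left(- \frac{1}{54}\right) - 234\right) + 2410\right) = 356 \left(\left(- \frac{2}{27} - 234\right) + 2410\right) = 356 \left(- \frac{6320}{27} + 2410\right) = 356 \cdot \frac{58750}{27} = \frac{20915000}{27}$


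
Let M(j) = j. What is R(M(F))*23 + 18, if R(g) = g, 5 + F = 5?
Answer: 18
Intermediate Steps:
F = 0 (F = -5 + 5 = 0)
R(M(F))*23 + 18 = 0*23 + 18 = 0 + 18 = 18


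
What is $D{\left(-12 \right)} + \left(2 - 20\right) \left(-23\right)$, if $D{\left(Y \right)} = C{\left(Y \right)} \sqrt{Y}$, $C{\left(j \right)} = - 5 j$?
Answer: $414 + 120 i \sqrt{3} \approx 414.0 + 207.85 i$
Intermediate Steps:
$D{\left(Y \right)} = - 5 Y^{\frac{3}{2}}$ ($D{\left(Y \right)} = - 5 Y \sqrt{Y} = - 5 Y^{\frac{3}{2}}$)
$D{\left(-12 \right)} + \left(2 - 20\right) \left(-23\right) = - 5 \left(-12\right)^{\frac{3}{2}} + \left(2 - 20\right) \left(-23\right) = - 5 \left(- 24 i \sqrt{3}\right) + \left(2 - 20\right) \left(-23\right) = 120 i \sqrt{3} - -414 = 120 i \sqrt{3} + 414 = 414 + 120 i \sqrt{3}$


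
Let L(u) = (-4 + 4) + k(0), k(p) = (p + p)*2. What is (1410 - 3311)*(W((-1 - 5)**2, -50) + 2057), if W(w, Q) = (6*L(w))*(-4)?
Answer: -3910357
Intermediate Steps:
k(p) = 4*p (k(p) = (2*p)*2 = 4*p)
L(u) = 0 (L(u) = (-4 + 4) + 4*0 = 0 + 0 = 0)
W(w, Q) = 0 (W(w, Q) = (6*0)*(-4) = 0*(-4) = 0)
(1410 - 3311)*(W((-1 - 5)**2, -50) + 2057) = (1410 - 3311)*(0 + 2057) = -1901*2057 = -3910357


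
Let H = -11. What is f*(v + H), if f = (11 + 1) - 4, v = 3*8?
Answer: 104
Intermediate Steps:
v = 24
f = 8 (f = 12 - 4 = 8)
f*(v + H) = 8*(24 - 11) = 8*13 = 104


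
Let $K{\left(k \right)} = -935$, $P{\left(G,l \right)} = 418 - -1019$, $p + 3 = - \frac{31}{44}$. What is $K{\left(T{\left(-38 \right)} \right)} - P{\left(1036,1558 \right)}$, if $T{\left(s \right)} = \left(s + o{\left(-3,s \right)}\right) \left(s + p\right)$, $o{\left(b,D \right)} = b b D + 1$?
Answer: $-2372$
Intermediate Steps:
$o{\left(b,D \right)} = 1 + D b^{2}$ ($o{\left(b,D \right)} = b^{2} D + 1 = D b^{2} + 1 = 1 + D b^{2}$)
$p = - \frac{163}{44}$ ($p = -3 - \frac{31}{44} = - \frac{163}{44} \approx -3.7045$)
$P{\left(G,l \right)} = 1437$ ($P{\left(G,l \right)} = 418 + 1019 = 1437$)
$T{\left(s \right)} = \left(1 + 10 s\right) \left(- \frac{163}{44} + s\right)$ ($T{\left(s \right)} = \left(s + \left(1 + s \left(-3\right)^{2}\right)\right) \left(s - \frac{163}{44}\right) = \left(s + \left(1 + s 9\right)\right) \left(- \frac{163}{44} + s\right) = \left(s + \left(1 + 9 s\right)\right) \left(- \frac{163}{44} + s\right) = \left(1 + 10 s\right) \left(- \frac{163}{44} + s\right)$)
$K{\left(T{\left(-38 \right)} \right)} - P{\left(1036,1558 \right)} = -935 - 1437 = -2372$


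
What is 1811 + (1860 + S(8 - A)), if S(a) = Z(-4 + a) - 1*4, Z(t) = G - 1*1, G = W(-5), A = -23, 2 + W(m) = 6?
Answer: 3670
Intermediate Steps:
W(m) = 4 (W(m) = -2 + 6 = 4)
G = 4
Z(t) = 3 (Z(t) = 4 - 1*1 = 4 - 1 = 3)
S(a) = -1 (S(a) = 3 - 1*4 = 3 - 4 = -1)
1811 + (1860 + S(8 - A)) = 1811 + (1860 - 1) = 1811 + 1859 = 3670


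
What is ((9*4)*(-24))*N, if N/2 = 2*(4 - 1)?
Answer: -10368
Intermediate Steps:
N = 12 (N = 2*(2*(4 - 1)) = 2*(2*3) = 2*6 = 12)
((9*4)*(-24))*N = ((9*4)*(-24))*12 = (36*(-24))*12 = -864*12 = -10368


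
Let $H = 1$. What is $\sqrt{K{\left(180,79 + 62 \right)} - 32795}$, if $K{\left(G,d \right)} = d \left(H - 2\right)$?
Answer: $2 i \sqrt{8234} \approx 181.48 i$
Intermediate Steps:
$K{\left(G,d \right)} = - d$ ($K{\left(G,d \right)} = d \left(1 - 2\right) = d \left(-1\right) = - d$)
$\sqrt{K{\left(180,79 + 62 \right)} - 32795} = \sqrt{- (79 + 62) - 32795} = \sqrt{\left(-1\right) 141 - 32795} = \sqrt{-141 - 32795} = \sqrt{-32936} = 2 i \sqrt{8234}$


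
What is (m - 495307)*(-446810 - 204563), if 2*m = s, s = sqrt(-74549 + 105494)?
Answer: 322629606511 - 651373*sqrt(30945)/2 ≈ 3.2257e+11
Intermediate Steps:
s = sqrt(30945) ≈ 175.91
m = sqrt(30945)/2 ≈ 87.956
(m - 495307)*(-446810 - 204563) = (sqrt(30945)/2 - 495307)*(-446810 - 204563) = (-495307 + sqrt(30945)/2)*(-651373) = 322629606511 - 651373*sqrt(30945)/2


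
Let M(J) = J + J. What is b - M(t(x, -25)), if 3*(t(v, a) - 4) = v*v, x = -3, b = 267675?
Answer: 267661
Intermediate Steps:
t(v, a) = 4 + v²/3 (t(v, a) = 4 + (v*v)/3 = 4 + v²/3)
M(J) = 2*J
b - M(t(x, -25)) = 267675 - 2*(4 + (⅓)*(-3)²) = 267675 - 2*(4 + (⅓)*9) = 267675 - 2*(4 + 3) = 267675 - 2*7 = 267675 - 1*14 = 267675 - 14 = 267661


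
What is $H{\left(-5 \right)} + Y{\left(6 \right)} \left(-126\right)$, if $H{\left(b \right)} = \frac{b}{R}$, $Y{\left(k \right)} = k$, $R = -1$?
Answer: $-751$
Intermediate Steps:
$H{\left(b \right)} = - b$ ($H{\left(b \right)} = \frac{b}{-1} = b \left(-1\right) = - b$)
$H{\left(-5 \right)} + Y{\left(6 \right)} \left(-126\right) = \left(-1\right) \left(-5\right) + 6 \left(-126\right) = 5 - 756 = -751$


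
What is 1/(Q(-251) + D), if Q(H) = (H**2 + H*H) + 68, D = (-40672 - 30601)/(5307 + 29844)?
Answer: 35151/4431415297 ≈ 7.9322e-6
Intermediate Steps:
D = -71273/35151 ≈ -2.0276
Q(H) = 68 + 2*H**2 (Q(H) = (H**2 + H**2) + 68 = 2*H**2 + 68 = 68 + 2*H**2)
1/(Q(-251) + D) = 1/((68 + 2*(-251)**2) - 71273/35151) = 1/((68 + 2*63001) - 71273/35151) = 1/((68 + 126002) - 71273/35151) = 1/(126070 - 71273/35151) = 1/(4431415297/35151) = 35151/4431415297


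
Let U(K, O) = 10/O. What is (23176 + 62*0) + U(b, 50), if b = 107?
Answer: 115881/5 ≈ 23176.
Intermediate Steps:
(23176 + 62*0) + U(b, 50) = (23176 + 62*0) + 10/50 = (23176 + 0) + 10*(1/50) = 23176 + 1/5 = 115881/5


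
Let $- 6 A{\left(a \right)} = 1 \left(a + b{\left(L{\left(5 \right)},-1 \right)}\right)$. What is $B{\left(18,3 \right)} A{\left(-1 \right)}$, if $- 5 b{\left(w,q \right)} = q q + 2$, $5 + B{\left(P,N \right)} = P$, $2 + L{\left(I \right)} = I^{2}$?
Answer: $\frac{52}{15} \approx 3.4667$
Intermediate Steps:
$L{\left(I \right)} = -2 + I^{2}$
$B{\left(P,N \right)} = -5 + P$
$b{\left(w,q \right)} = - \frac{2}{5} - \frac{q^{2}}{5}$ ($b{\left(w,q \right)} = - \frac{q q + 2}{5} = - \frac{q^{2} + 2}{5} = - \frac{2 + q^{2}}{5} = - \frac{2}{5} - \frac{q^{2}}{5}$)
$A{\left(a \right)} = \frac{1}{10} - \frac{a}{6}$ ($A{\left(a \right)} = - \frac{1 \left(a - \left(\frac{2}{5} + \frac{\left(-1\right)^{2}}{5}\right)\right)}{6} = - \frac{1 \left(a - \frac{3}{5}\right)}{6} = - \frac{1 \left(- \frac{3}{5} + a\right)}{6} = - \frac{- \frac{3}{5} + a}{6} = \frac{1}{10} - \frac{a}{6}$)
$B{\left(18,3 \right)} A{\left(-1 \right)} = \left(-5 + 18\right) \left(\frac{1}{10} - - \frac{1}{6}\right) = 13 \left(\frac{1}{10} + \frac{1}{6}\right) = 13 \cdot \frac{4}{15} = \frac{52}{15}$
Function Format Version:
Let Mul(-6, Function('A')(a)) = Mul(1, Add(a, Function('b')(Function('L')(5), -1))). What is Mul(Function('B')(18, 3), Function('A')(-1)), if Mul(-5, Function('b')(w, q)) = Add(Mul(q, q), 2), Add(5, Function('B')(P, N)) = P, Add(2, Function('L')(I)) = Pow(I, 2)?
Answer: Rational(52, 15) ≈ 3.4667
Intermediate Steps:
Function('L')(I) = Add(-2, Pow(I, 2))
Function('B')(P, N) = Add(-5, P)
Function('b')(w, q) = Add(Rational(-2, 5), Mul(Rational(-1, 5), Pow(q, 2))) (Function('b')(w, q) = Mul(Rational(-1, 5), Add(Mul(q, q), 2)) = Mul(Rational(-1, 5), Add(Pow(q, 2), 2)) = Mul(Rational(-1, 5), Add(2, Pow(q, 2))) = Add(Rational(-2, 5), Mul(Rational(-1, 5), Pow(q, 2))))
Function('A')(a) = Add(Rational(1, 10), Mul(Rational(-1, 6), a)) (Function('A')(a) = Mul(Rational(-1, 6), Mul(1, Add(a, Add(Rational(-2, 5), Mul(Rational(-1, 5), Pow(-1, 2)))))) = Mul(Rational(-1, 6), Mul(1, Add(a, Add(Rational(-2, 5), Mul(Rational(-1, 5), 1))))) = Mul(Rational(-1, 6), Mul(1, Add(a, Add(Rational(-2, 5), Rational(-1, 5))))) = Mul(Rational(-1, 6), Mul(1, Add(a, Rational(-3, 5)))) = Mul(Rational(-1, 6), Mul(1, Add(Rational(-3, 5), a))) = Mul(Rational(-1, 6), Add(Rational(-3, 5), a)) = Add(Rational(1, 10), Mul(Rational(-1, 6), a)))
Mul(Function('B')(18, 3), Function('A')(-1)) = Mul(Add(-5, 18), Add(Rational(1, 10), Mul(Rational(-1, 6), -1))) = Mul(13, Add(Rational(1, 10), Rational(1, 6))) = Mul(13, Rational(4, 15)) = Rational(52, 15)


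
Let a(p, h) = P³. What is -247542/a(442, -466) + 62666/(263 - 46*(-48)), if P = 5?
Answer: -603843032/308875 ≈ -1955.0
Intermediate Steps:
a(p, h) = 125 (a(p, h) = 5³ = 125)
-247542/a(442, -466) + 62666/(263 - 46*(-48)) = -247542/125 + 62666/(263 - 46*(-48)) = -247542*1/125 + 62666/(263 + 2208) = -247542/125 + 62666/2471 = -603843032/308875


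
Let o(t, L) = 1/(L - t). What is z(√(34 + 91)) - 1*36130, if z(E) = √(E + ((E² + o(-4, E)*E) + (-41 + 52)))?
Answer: -36130 + √(669 + 705*√5)/√(4 + 5*√5) ≈ -36118.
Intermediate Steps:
z(E) = √(11 + E + E² + E/(4 + E)) (z(E) = √(E + ((E² + E/(E - 1*(-4))) + (-41 + 52))) = √(E + ((E² + E/(E + 4)) + 11)) = √(E + ((E² + E/(4 + E)) + 11)) = √(E + (11 + E² + E/(4 + E))) = √(11 + E + E² + E/(4 + E)))
z(√(34 + 91)) - 1*36130 = √((√(34 + 91) + (4 + √(34 + 91))*(11 + √(34 + 91) + (√(34 + 91))²))/(4 + √(34 + 91))) - 1*36130 = √((√125 + (4 + √125)*(11 + √125 + (√125)²))/(4 + √125)) - 36130 = √((5*√5 + (4 + 5*√5)*(11 + 5*√5 + (5*√5)²))/(4 + 5*√5)) - 36130 = √((5*√5 + (4 + 5*√5)*(11 + 5*√5 + 125))/(4 + 5*√5)) - 36130 = √((5*√5 + (4 + 5*√5)*(136 + 5*√5))/(4 + 5*√5)) - 36130 = √(5*√5 + (4 + 5*√5)*(136 + 5*√5))/√(4 + 5*√5) - 36130 = -36130 + √(5*√5 + (4 + 5*√5)*(136 + 5*√5))/√(4 + 5*√5)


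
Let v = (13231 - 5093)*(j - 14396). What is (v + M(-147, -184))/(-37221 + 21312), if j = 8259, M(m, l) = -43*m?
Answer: 49936585/15909 ≈ 3138.9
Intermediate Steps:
v = -49942906 (v = (13231 - 5093)*(8259 - 14396) = 8138*(-6137) = -49942906)
(v + M(-147, -184))/(-37221 + 21312) = (-49942906 - 43*(-147))/(-37221 + 21312) = (-49942906 + 6321)/(-15909) = -49936585*(-1/15909) = 49936585/15909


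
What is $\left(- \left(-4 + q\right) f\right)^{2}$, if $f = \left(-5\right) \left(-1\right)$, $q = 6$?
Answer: $100$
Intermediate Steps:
$f = 5$
$\left(- \left(-4 + q\right) f\right)^{2} = \left(- \left(-4 + 6\right) 5\right)^{2} = \left(- 2 \cdot 5\right)^{2} = \left(\left(-1\right) 10\right)^{2} = \left(-10\right)^{2} = 100$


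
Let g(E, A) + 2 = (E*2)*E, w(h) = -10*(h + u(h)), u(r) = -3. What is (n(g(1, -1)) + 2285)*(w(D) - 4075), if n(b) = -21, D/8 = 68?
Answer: -21474040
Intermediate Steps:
D = 544 (D = 8*68 = 544)
w(h) = 30 - 10*h (w(h) = -10*(h - 3) = -10*(-3 + h) = 30 - 10*h)
g(E, A) = -2 + 2*E**2 (g(E, A) = -2 + (E*2)*E = -2 + (2*E)*E = -2 + 2*E**2)
(n(g(1, -1)) + 2285)*(w(D) - 4075) = (-21 + 2285)*((30 - 10*544) - 4075) = 2264*((30 - 5440) - 4075) = 2264*(-5410 - 4075) = 2264*(-9485) = -21474040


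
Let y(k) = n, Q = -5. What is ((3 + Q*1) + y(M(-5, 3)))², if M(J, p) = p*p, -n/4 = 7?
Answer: 900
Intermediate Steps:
n = -28 (n = -4*7 = -28)
M(J, p) = p²
y(k) = -28
((3 + Q*1) + y(M(-5, 3)))² = ((3 - 5*1) - 28)² = ((3 - 5) - 28)² = (-2 - 28)² = (-30)² = 900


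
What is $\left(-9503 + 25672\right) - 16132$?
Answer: $37$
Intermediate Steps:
$\left(-9503 + 25672\right) - 16132 = 16169 - 16132 = 37$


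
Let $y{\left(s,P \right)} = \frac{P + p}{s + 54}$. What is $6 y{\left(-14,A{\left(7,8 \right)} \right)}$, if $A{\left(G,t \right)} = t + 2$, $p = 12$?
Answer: $\frac{33}{10} \approx 3.3$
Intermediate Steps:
$A{\left(G,t \right)} = 2 + t$
$y{\left(s,P \right)} = \frac{12 + P}{54 + s}$ ($y{\left(s,P \right)} = \frac{P + 12}{s + 54} = \frac{12 + P}{54 + s}$)
$6 y{\left(-14,A{\left(7,8 \right)} \right)} = 6 \frac{12 + \left(2 + 8\right)}{54 - 14} = 6 \frac{12 + 10}{40} = 6 \cdot \frac{1}{40} \cdot 22 = 6 \cdot \frac{11}{20} = \frac{33}{10}$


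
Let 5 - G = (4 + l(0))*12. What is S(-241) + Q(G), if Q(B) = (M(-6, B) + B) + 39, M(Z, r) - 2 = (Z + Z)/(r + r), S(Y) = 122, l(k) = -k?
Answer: 5166/43 ≈ 120.14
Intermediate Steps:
G = -43 (G = 5 - (4 - 1*0)*12 = 5 - (4 + 0)*12 = 5 - 4*12 = 5 - 1*48 = 5 - 48 = -43)
M(Z, r) = 2 + Z/r (M(Z, r) = 2 + (Z + Z)/(r + r) = 2 + (2*Z)/((2*r)) = 2 + (2*Z)*(1/(2*r)) = 2 + Z/r)
Q(B) = 41 + B - 6/B (Q(B) = ((2 - 6/B) + B) + 39 = (2 + B - 6/B) + 39 = 41 + B - 6/B)
S(-241) + Q(G) = 122 + (41 - 43 - 6/(-43)) = 122 + (41 - 43 - 6*(-1/43)) = 122 + (41 - 43 + 6/43) = 122 - 80/43 = 5166/43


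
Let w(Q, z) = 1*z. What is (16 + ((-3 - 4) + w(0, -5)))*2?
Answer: 8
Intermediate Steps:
w(Q, z) = z
(16 + ((-3 - 4) + w(0, -5)))*2 = (16 + ((-3 - 4) - 5))*2 = (16 + (-7 - 5))*2 = (16 - 12)*2 = 4*2 = 8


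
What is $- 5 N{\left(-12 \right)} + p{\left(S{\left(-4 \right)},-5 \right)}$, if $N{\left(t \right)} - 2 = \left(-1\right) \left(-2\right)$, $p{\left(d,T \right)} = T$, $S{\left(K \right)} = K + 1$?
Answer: $-25$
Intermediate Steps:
$S{\left(K \right)} = 1 + K$
$N{\left(t \right)} = 4$ ($N{\left(t \right)} = 2 - -2 = 2 + 2 = 4$)
$- 5 N{\left(-12 \right)} + p{\left(S{\left(-4 \right)},-5 \right)} = \left(-5\right) 4 - 5 = -20 - 5 = -25$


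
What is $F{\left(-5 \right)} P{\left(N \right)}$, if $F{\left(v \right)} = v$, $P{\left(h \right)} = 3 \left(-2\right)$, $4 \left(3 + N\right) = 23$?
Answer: $30$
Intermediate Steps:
$N = \frac{11}{4}$ ($N = -3 + \frac{1}{4} \cdot 23 = -3 + \frac{23}{4} = \frac{11}{4} \approx 2.75$)
$P{\left(h \right)} = -6$
$F{\left(-5 \right)} P{\left(N \right)} = \left(-5\right) \left(-6\right) = 30$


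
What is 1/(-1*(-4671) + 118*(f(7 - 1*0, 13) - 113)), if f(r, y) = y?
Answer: -1/7129 ≈ -0.00014027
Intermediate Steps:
1/(-1*(-4671) + 118*(f(7 - 1*0, 13) - 113)) = 1/(-1*(-4671) + 118*(13 - 113)) = 1/(4671 + 118*(-100)) = 1/(4671 - 11800) = 1/(-7129) = -1/7129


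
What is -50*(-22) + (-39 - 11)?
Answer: 1050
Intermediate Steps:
-50*(-22) + (-39 - 11) = 1100 - 50 = 1050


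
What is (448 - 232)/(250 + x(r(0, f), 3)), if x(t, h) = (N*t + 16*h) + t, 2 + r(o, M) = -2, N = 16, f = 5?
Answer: 108/115 ≈ 0.93913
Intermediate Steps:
r(o, M) = -4 (r(o, M) = -2 - 2 = -4)
x(t, h) = 16*h + 17*t (x(t, h) = (16*t + 16*h) + t = (16*h + 16*t) + t = 16*h + 17*t)
(448 - 232)/(250 + x(r(0, f), 3)) = (448 - 232)/(250 + (16*3 + 17*(-4))) = 216/(250 + (48 - 68)) = 216/(250 - 20) = 216/230 = 216*(1/230) = 108/115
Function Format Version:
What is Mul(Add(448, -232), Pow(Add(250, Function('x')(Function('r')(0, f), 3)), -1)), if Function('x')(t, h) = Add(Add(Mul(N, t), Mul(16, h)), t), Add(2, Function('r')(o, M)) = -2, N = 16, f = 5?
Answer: Rational(108, 115) ≈ 0.93913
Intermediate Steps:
Function('r')(o, M) = -4 (Function('r')(o, M) = Add(-2, -2) = -4)
Function('x')(t, h) = Add(Mul(16, h), Mul(17, t)) (Function('x')(t, h) = Add(Add(Mul(16, t), Mul(16, h)), t) = Add(Add(Mul(16, h), Mul(16, t)), t) = Add(Mul(16, h), Mul(17, t)))
Mul(Add(448, -232), Pow(Add(250, Function('x')(Function('r')(0, f), 3)), -1)) = Mul(Add(448, -232), Pow(Add(250, Add(Mul(16, 3), Mul(17, -4))), -1)) = Mul(216, Pow(Add(250, Add(48, -68)), -1)) = Mul(216, Pow(Add(250, -20), -1)) = Mul(216, Pow(230, -1)) = Mul(216, Rational(1, 230)) = Rational(108, 115)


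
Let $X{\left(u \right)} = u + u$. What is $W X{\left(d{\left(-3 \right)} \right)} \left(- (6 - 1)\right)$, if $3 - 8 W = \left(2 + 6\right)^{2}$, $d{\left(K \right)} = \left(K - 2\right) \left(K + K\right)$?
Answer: $\frac{4575}{2} \approx 2287.5$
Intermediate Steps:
$d{\left(K \right)} = 2 K \left(-2 + K\right)$ ($d{\left(K \right)} = \left(-2 + K\right) 2 K = 2 K \left(-2 + K\right)$)
$X{\left(u \right)} = 2 u$
$W = - \frac{61}{8}$ ($W = \frac{3}{8} - \frac{\left(2 + 6\right)^{2}}{8} = \frac{3}{8} - \frac{8^{2}}{8} = \frac{3}{8} - 8 = - \frac{61}{8} \approx -7.625$)
$W X{\left(d{\left(-3 \right)} \right)} \left(- (6 - 1)\right) = - \frac{61 \cdot 2 \cdot 2 \left(-3\right) \left(-2 - 3\right)}{8} \left(- (6 - 1)\right) = - \frac{61 \cdot 2 \cdot 2 \left(-3\right) \left(-5\right)}{8} \left(\left(-1\right) 5\right) = - \frac{61 \cdot 2 \cdot 30}{8} \left(-5\right) = \left(- \frac{61}{8}\right) 60 \left(-5\right) = \left(- \frac{915}{2}\right) \left(-5\right) = \frac{4575}{2}$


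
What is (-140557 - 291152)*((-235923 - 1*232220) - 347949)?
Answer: 352314261228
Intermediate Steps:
(-140557 - 291152)*((-235923 - 1*232220) - 347949) = -431709*((-235923 - 232220) - 347949) = -431709*(-468143 - 347949) = -431709*(-816092) = 352314261228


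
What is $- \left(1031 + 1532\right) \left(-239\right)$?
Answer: $612557$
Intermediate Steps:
$- \left(1031 + 1532\right) \left(-239\right) = - 2563 \left(-239\right) = \left(-1\right) \left(-612557\right) = 612557$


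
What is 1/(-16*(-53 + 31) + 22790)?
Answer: 1/23142 ≈ 4.3212e-5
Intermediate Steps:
1/(-16*(-53 + 31) + 22790) = 1/(-16*(-22) + 22790) = 1/(352 + 22790) = 1/23142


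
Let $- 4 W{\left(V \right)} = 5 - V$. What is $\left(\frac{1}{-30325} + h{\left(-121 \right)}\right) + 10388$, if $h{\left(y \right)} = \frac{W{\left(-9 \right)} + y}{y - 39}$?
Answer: $\frac{20162540521}{1940800} \approx 10389.0$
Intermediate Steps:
$W{\left(V \right)} = - \frac{5}{4} + \frac{V}{4}$ ($W{\left(V \right)} = - \frac{5 - V}{4} = - \frac{5}{4} + \frac{V}{4}$)
$h{\left(y \right)} = \frac{- \frac{7}{2} + y}{-39 + y}$ ($h{\left(y \right)} = \frac{\left(- \frac{5}{4} + \frac{1}{4} \left(-9\right)\right) + y}{y - 39} = \frac{\left(- \frac{5}{4} - \frac{9}{4}\right) + y}{-39 + y} = \frac{- \frac{7}{2} + y}{-39 + y}$)
$\left(\frac{1}{-30325} + h{\left(-121 \right)}\right) + 10388 = \left(\frac{1}{-30325} + \frac{- \frac{7}{2} - 121}{-39 - 121}\right) + 10388 = \left(- \frac{1}{30325} + \frac{1}{-160} \left(- \frac{249}{2}\right)\right) + 10388 = \left(- \frac{1}{30325} - - \frac{249}{320}\right) + 10388 = \left(- \frac{1}{30325} + \frac{249}{320}\right) + 10388 = \frac{1510121}{1940800} + 10388 = \frac{20162540521}{1940800}$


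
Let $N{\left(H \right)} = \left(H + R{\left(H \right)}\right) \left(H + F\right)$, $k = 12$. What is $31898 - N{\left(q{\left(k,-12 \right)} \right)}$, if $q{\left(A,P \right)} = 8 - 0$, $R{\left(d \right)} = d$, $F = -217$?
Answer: $35242$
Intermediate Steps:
$q{\left(A,P \right)} = 8$ ($q{\left(A,P \right)} = 8 + 0 = 8$)
$N{\left(H \right)} = 2 H \left(-217 + H\right)$ ($N{\left(H \right)} = \left(H + H\right) \left(H - 217\right) = 2 H \left(-217 + H\right)$)
$31898 - N{\left(q{\left(k,-12 \right)} \right)} = 31898 - 2 \cdot 8 \left(-217 + 8\right) = 31898 - 2 \cdot 8 \left(-209\right) = 31898 - -3344 = 31898 + 3344 = 35242$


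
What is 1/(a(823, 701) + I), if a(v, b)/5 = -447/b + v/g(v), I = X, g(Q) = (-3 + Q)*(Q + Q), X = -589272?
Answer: -229928/135490864795 ≈ -1.6970e-6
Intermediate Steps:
g(Q) = 2*Q*(-3 + Q) (g(Q) = (-3 + Q)*(2*Q) = 2*Q*(-3 + Q))
I = -589272
a(v, b) = -2235/b + 5/(2*(-3 + v)) (a(v, b) = 5*(-447/b + v/((2*v*(-3 + v)))) = 5*(-447/b + v*(1/(2*v*(-3 + v)))) = 5*(-447/b + 1/(2*(-3 + v))) = 5*(1/(2*(-3 + v)) - 447/b) = -2235/b + 5/(2*(-3 + v)))
1/(a(823, 701) + I) = 1/((5/2)*(2682 + 701 - 894*823)/(701*(-3 + 823)) - 589272) = 1/((5/2)*(1/701)*(2682 + 701 - 735762)/820 - 589272) = 1/((5/2)*(1/701)*(1/820)*(-732379) - 589272) = 1/(-732379/229928 - 589272) = 1/(-135490864795/229928) = -229928/135490864795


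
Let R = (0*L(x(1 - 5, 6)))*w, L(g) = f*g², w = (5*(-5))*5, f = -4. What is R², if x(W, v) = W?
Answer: 0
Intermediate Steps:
w = -125 (w = -25*5 = -125)
L(g) = -4*g²
R = 0 (R = (0*(-4*(1 - 5)²))*(-125) = (0*(-4*(-4)²))*(-125) = (0*(-4*16))*(-125) = (0*(-64))*(-125) = 0*(-125) = 0)
R² = 0² = 0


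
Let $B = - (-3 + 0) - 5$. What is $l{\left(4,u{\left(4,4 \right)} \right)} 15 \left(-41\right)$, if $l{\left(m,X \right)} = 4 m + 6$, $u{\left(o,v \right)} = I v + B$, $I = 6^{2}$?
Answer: $-13530$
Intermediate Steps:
$B = -2$ ($B = \left(-1\right) \left(-3\right) - 5 = 3 - 5 = -2$)
$I = 36$
$u{\left(o,v \right)} = -2 + 36 v$ ($u{\left(o,v \right)} = 36 v - 2 = -2 + 36 v$)
$l{\left(m,X \right)} = 6 + 4 m$
$l{\left(4,u{\left(4,4 \right)} \right)} 15 \left(-41\right) = \left(6 + 4 \cdot 4\right) 15 \left(-41\right) = \left(6 + 16\right) 15 \left(-41\right) = 22 \cdot 15 \left(-41\right) = 330 \left(-41\right) = -13530$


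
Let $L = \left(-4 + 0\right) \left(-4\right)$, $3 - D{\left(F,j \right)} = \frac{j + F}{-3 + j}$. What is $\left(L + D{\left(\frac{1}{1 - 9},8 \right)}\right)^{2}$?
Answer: $\frac{485809}{1600} \approx 303.63$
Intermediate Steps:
$D{\left(F,j \right)} = 3 - \frac{F + j}{-3 + j}$ ($D{\left(F,j \right)} = 3 - \frac{j + F}{-3 + j} = 3 - \frac{F + j}{-3 + j}$)
$L = 16$ ($L = \left(-4\right) \left(-4\right) = 16$)
$\left(L + D{\left(\frac{1}{1 - 9},8 \right)}\right)^{2} = \left(16 + \frac{-9 - \frac{1}{1 - 9} + 2 \cdot 8}{-3 + 8}\right)^{2} = \left(16 + \frac{-9 - \frac{1}{1 - 9} + 16}{5}\right)^{2} = \left(16 + \frac{-9 - \frac{1}{-8} + 16}{5}\right)^{2} = \left(16 + \frac{-9 - - \frac{1}{8} + 16}{5}\right)^{2} = \left(16 + \frac{-9 + \frac{1}{8} + 16}{5}\right)^{2} = \left(16 + \frac{1}{5} \cdot \frac{57}{8}\right)^{2} = \left(16 + \frac{57}{40}\right)^{2} = \left(\frac{697}{40}\right)^{2} = \frac{485809}{1600}$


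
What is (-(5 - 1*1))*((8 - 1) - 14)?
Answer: 28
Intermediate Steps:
(-(5 - 1*1))*((8 - 1) - 14) = (-(5 - 1))*(7 - 14) = -1*4*(-7) = -4*(-7) = 28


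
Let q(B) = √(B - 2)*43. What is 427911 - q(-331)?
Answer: 427911 - 129*I*√37 ≈ 4.2791e+5 - 784.68*I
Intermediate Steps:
q(B) = 43*√(-2 + B) (q(B) = √(-2 + B)*43 = 43*√(-2 + B))
427911 - q(-331) = 427911 - 43*√(-2 - 331) = 427911 - 43*√(-333) = 427911 - 43*3*I*√37 = 427911 - 129*I*√37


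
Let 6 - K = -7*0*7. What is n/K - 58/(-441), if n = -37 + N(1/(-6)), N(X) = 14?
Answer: -3265/882 ≈ -3.7018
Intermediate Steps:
n = -23 (n = -37 + 14 = -23)
K = 6 (K = 6 - (-7*0)*7 = 6 - 0*7 = 6 - 1*0 = 6 + 0 = 6)
n/K - 58/(-441) = -23/6 - 58/(-441) = -23*1/6 - 58*(-1/441) = -23/6 + 58/441 = -3265/882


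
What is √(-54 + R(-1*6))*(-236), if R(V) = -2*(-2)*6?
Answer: -236*I*√30 ≈ -1292.6*I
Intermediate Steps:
R(V) = 24 (R(V) = 4*6 = 24)
√(-54 + R(-1*6))*(-236) = √(-54 + 24)*(-236) = √(-30)*(-236) = (I*√30)*(-236) = -236*I*√30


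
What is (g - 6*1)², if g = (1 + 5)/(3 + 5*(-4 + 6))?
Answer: 5184/169 ≈ 30.675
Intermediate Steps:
g = 6/13 (g = 6/(3 + 5*2) = 6/(3 + 10) = 6/13 ≈ 0.46154)
(g - 6*1)² = (6/13 - 6*1)² = (6/13 - 6)² = (-72/13)² = 5184/169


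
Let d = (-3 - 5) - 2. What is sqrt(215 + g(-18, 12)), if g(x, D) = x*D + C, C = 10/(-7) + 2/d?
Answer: 2*I*sqrt(805)/35 ≈ 1.6213*I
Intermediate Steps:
d = -10 (d = -8 - 2 = -10)
C = -57/35 (C = 10/(-7) + 2/(-10) = 10*(-1/7) + 2*(-1/10) = -10/7 - 1/5 = -57/35 ≈ -1.6286)
g(x, D) = -57/35 + D*x (g(x, D) = x*D - 57/35 = D*x - 57/35 = -57/35 + D*x)
sqrt(215 + g(-18, 12)) = sqrt(215 + (-57/35 + 12*(-18))) = sqrt(215 + (-57/35 - 216)) = sqrt(215 - 7617/35) = sqrt(-92/35) = 2*I*sqrt(805)/35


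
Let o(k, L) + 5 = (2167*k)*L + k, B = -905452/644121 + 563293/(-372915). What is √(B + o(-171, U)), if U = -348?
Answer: √10206122037856998912134130945/8896384545 ≈ 11356.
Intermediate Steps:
B = -25943906779/8896384545 (B = -905452*1/644121 + 563293*(-1/372915) = -905452/644121 - 563293/372915 = -25943906779/8896384545 ≈ -2.9162)
o(k, L) = -5 + k + 2167*L*k (o(k, L) = -5 + ((2167*k)*L + k) = -5 + (2167*L*k + k) = -5 + (k + 2167*L*k) = -5 + k + 2167*L*k)
√(B + o(-171, U)) = √(-25943906779/8896384545 + (-5 - 171 + 2167*(-348)*(-171))) = √(-25943906779/8896384545 + (-5 - 171 + 128953836)) = √(-25943906779/8896384545 + 128953660) = √(1147221321901277921/8896384545) = √10206122037856998912134130945/8896384545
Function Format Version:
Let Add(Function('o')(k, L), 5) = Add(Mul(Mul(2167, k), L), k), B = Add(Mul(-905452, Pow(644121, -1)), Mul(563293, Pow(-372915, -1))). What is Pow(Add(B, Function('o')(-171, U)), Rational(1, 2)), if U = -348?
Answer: Mul(Rational(1, 8896384545), Pow(10206122037856998912134130945, Rational(1, 2))) ≈ 11356.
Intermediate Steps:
B = Rational(-25943906779, 8896384545) (B = Add(Mul(-905452, Rational(1, 644121)), Mul(563293, Rational(-1, 372915))) = Add(Rational(-905452, 644121), Rational(-563293, 372915)) = Rational(-25943906779, 8896384545) ≈ -2.9162)
Function('o')(k, L) = Add(-5, k, Mul(2167, L, k)) (Function('o')(k, L) = Add(-5, Add(Mul(Mul(2167, k), L), k)) = Add(-5, Add(Mul(2167, L, k), k)) = Add(-5, Add(k, Mul(2167, L, k))) = Add(-5, k, Mul(2167, L, k)))
Pow(Add(B, Function('o')(-171, U)), Rational(1, 2)) = Pow(Add(Rational(-25943906779, 8896384545), Add(-5, -171, Mul(2167, -348, -171))), Rational(1, 2)) = Pow(Add(Rational(-25943906779, 8896384545), Add(-5, -171, 128953836)), Rational(1, 2)) = Pow(Add(Rational(-25943906779, 8896384545), 128953660), Rational(1, 2)) = Pow(Rational(1147221321901277921, 8896384545), Rational(1, 2)) = Mul(Rational(1, 8896384545), Pow(10206122037856998912134130945, Rational(1, 2)))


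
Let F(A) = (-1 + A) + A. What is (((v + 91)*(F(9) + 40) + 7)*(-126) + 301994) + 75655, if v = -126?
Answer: 628137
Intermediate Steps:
F(A) = -1 + 2*A
(((v + 91)*(F(9) + 40) + 7)*(-126) + 301994) + 75655 = (((-126 + 91)*((-1 + 2*9) + 40) + 7)*(-126) + 301994) + 75655 = ((-35*((-1 + 18) + 40) + 7)*(-126) + 301994) + 75655 = ((-35*(17 + 40) + 7)*(-126) + 301994) + 75655 = ((-35*57 + 7)*(-126) + 301994) + 75655 = ((-1995 + 7)*(-126) + 301994) + 75655 = (-1988*(-126) + 301994) + 75655 = (250488 + 301994) + 75655 = 552482 + 75655 = 628137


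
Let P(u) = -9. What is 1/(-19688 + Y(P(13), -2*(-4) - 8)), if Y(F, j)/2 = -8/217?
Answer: -217/4272312 ≈ -5.0792e-5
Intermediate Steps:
Y(F, j) = -16/217 (Y(F, j) = 2*(-8/217) = -16/217)
1/(-19688 + Y(P(13), -2*(-4) - 8)) = 1/(-19688 - 16/217) = 1/(-4272312/217) = -217/4272312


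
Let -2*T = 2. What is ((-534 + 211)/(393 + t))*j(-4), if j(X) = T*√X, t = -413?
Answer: -323*I/10 ≈ -32.3*I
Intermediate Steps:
T = -1 (T = -½*2 = -1)
j(X) = -√X
((-534 + 211)/(393 + t))*j(-4) = ((-534 + 211)/(393 - 413))*(-√(-4)) = (-323/(-20))*(-2*I) = (-323*(-1/20))*(-2*I) = 323*(-2*I)/20 = -323*I/10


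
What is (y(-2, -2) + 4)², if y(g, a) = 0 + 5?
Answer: 81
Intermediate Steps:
y(g, a) = 5
(y(-2, -2) + 4)² = (5 + 4)² = 9² = 81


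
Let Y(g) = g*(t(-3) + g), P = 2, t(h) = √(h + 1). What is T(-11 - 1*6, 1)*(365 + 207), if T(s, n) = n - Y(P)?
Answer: -1716 - 1144*I*√2 ≈ -1716.0 - 1617.9*I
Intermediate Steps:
t(h) = √(1 + h)
Y(g) = g*(g + I*√2) (Y(g) = g*(√(1 - 3) + g) = g*(√(-2) + g) = g*(I*√2 + g) = g*(g + I*√2))
T(s, n) = -4 + n - 2*I*√2 (T(s, n) = n - 2*(2 + I*√2) = n - (4 + 2*I*√2) = n + (-4 - 2*I*√2) = -4 + n - 2*I*√2)
T(-11 - 1*6, 1)*(365 + 207) = (-4 + 1 - 2*I*√2)*(365 + 207) = (-3 - 2*I*√2)*572 = -1716 - 1144*I*√2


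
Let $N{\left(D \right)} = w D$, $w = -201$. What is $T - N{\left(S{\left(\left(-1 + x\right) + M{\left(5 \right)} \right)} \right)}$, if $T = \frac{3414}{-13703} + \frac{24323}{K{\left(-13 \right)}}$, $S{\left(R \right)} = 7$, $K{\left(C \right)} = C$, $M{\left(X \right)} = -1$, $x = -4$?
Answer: $- \frac{6361606}{13703} \approx -464.25$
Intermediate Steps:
$T = - \frac{25641727}{13703}$ ($T = \frac{3414}{-13703} + \frac{24323}{-13} = 3414 \left(- \frac{1}{13703}\right) + 24323 \left(- \frac{1}{13}\right) = - \frac{3414}{13703} - 1871 = - \frac{25641727}{13703} \approx -1871.3$)
$N{\left(D \right)} = - 201 D$
$T - N{\left(S{\left(\left(-1 + x\right) + M{\left(5 \right)} \right)} \right)} = - \frac{25641727}{13703} - \left(-201\right) 7 = - \frac{25641727}{13703} - -1407 = - \frac{25641727}{13703} + 1407 = - \frac{6361606}{13703}$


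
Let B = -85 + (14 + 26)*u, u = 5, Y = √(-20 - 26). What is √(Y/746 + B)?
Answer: √(63999340 + 746*I*√46)/746 ≈ 10.724 + 0.0004239*I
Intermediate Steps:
Y = I*√46 (Y = √(-46) = I*√46 ≈ 6.7823*I)
B = 115 (B = -85 + (14 + 26)*5 = -85 + 40*5 = -85 + 200 = 115)
√(Y/746 + B) = √((I*√46)/746 + 115) = √((I*√46)*(1/746) + 115) = √(I*√46/746 + 115) = √(115 + I*√46/746)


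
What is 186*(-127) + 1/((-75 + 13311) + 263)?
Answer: -318873377/13499 ≈ -23622.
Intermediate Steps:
186*(-127) + 1/((-75 + 13311) + 263) = -23622 + 1/(13236 + 263) = -23622 + 1/13499 = -318873377/13499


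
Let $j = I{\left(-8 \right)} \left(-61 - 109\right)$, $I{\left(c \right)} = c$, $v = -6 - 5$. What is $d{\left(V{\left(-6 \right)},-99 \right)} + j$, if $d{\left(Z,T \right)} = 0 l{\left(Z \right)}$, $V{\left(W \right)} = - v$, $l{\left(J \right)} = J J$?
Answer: $1360$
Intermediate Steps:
$v = -11$ ($v = -6 - 5 = -11$)
$l{\left(J \right)} = J^{2}$
$V{\left(W \right)} = 11$ ($V{\left(W \right)} = \left(-1\right) \left(-11\right) = 11$)
$d{\left(Z,T \right)} = 0$ ($d{\left(Z,T \right)} = 0 Z^{2} = 0$)
$j = 1360$ ($j = - 8 \left(-61 - 109\right) = \left(-8\right) \left(-170\right) = 1360$)
$d{\left(V{\left(-6 \right)},-99 \right)} + j = 0 + 1360 = 1360$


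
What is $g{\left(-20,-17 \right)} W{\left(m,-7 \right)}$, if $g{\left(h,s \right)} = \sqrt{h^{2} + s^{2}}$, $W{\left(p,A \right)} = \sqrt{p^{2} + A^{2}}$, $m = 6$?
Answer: $\sqrt{58565} \approx 242.0$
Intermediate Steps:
$W{\left(p,A \right)} = \sqrt{A^{2} + p^{2}}$
$g{\left(-20,-17 \right)} W{\left(m,-7 \right)} = \sqrt{\left(-20\right)^{2} + \left(-17\right)^{2}} \sqrt{\left(-7\right)^{2} + 6^{2}} = \sqrt{400 + 289} \sqrt{49 + 36} = \sqrt{689} \sqrt{85} = \sqrt{58565}$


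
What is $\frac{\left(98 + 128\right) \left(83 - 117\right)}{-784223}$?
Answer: $\frac{7684}{784223} \approx 0.0097982$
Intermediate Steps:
$\frac{\left(98 + 128\right) \left(83 - 117\right)}{-784223} = 226 \left(83 - 117\right) \left(- \frac{1}{784223}\right) = 226 \left(-34\right) \left(- \frac{1}{784223}\right) = \left(-7684\right) \left(- \frac{1}{784223}\right) = \frac{7684}{784223}$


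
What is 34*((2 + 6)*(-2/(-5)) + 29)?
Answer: 5474/5 ≈ 1094.8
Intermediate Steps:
34*((2 + 6)*(-2/(-5)) + 29) = 34*(8*(-2*(-1/5)) + 29) = 34*(8*(2/5) + 29) = 34*(16/5 + 29) = 34*(161/5) = 5474/5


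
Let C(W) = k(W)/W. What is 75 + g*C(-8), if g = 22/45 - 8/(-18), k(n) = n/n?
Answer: 4493/60 ≈ 74.883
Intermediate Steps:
k(n) = 1
g = 14/15 (g = 22*(1/45) - 8*(-1/18) = 22/45 + 4/9 = 14/15 ≈ 0.93333)
C(W) = 1/W
75 + g*C(-8) = 75 + (14/15)/(-8) = 75 + (14/15)*(-1/8) = 75 - 7/60 = 4493/60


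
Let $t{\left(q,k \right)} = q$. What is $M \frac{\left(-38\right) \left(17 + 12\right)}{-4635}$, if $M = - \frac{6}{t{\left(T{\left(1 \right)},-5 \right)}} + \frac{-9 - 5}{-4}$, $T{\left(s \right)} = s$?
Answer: $- \frac{551}{927} \approx -0.59439$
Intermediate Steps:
$M = - \frac{5}{2}$ ($M = - \frac{6}{1} + \frac{-9 - 5}{-4} = \left(-6\right) 1 - - \frac{7}{2} = -6 + \frac{7}{2} = - \frac{5}{2} \approx -2.5$)
$M \frac{\left(-38\right) \left(17 + 12\right)}{-4635} = - \frac{5 \frac{\left(-38\right) \left(17 + 12\right)}{-4635}}{2} = - \frac{5 \left(-38\right) 29 \left(- \frac{1}{4635}\right)}{2} = - \frac{5 \left(\left(-1102\right) \left(- \frac{1}{4635}\right)\right)}{2} = \left(- \frac{5}{2}\right) \frac{1102}{4635} = - \frac{551}{927}$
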